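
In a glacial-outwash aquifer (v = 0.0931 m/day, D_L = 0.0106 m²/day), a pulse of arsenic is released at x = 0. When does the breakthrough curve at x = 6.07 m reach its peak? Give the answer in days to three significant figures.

For the 1D instantaneous-source solution, setting ∂C/∂t = 0 at fixed x gives v²t² + 2Dt − x² = 0, so t = (√(D² + v²x²) − D)/v².
√(D² + v²x²) = √(0.0106² + 0.0931² × 6.07²) = 0.5652; v² = 0.00866761.
t = (0.5652 − 0.0106)/0.00866761 = 64.0 days (vs. the pure-advection estimate x/v = 65.2 d).

64.0 days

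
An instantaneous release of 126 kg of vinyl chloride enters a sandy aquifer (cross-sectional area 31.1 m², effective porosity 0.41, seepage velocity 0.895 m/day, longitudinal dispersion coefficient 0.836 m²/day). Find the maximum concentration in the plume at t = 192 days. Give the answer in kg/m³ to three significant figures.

0.220 kg/m³

The peak of an instantaneous 1D plume sits at x = vt; there the Gaussian factor is 1 and C_max = M/(n_e·A·√(4πDt)), where n_e·A is the pore area the mass is dissolved in.
√(4πDt) = √(4π × 0.836 × 192) = 44.91 m, so C_max = 126/(0.41 × 31.1 × 44.91) = 0.220 kg/m³.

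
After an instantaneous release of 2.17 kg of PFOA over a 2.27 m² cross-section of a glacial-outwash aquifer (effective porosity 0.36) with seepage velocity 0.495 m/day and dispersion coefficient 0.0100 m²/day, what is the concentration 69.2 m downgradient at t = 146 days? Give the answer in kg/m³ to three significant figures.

For an instantaneous plane source, C(x,t) = M/(n_e·A·√(4πDt)) · exp(−(x−vt)²/(4Dt)), with n_e·A the pore (flow) area.
Plume center vt = 0.495 × 146 = 72.27 m, so the well at 69.2 m is 3.07 m upgradient of the peak.
√(4πDt) = 4.283 m, giving peak height M/(n_e·A·√(4πDt)) = 2.17/(0.36 × 2.27 × 4.283) = 0.6200 kg/m³.
(x−vt)²/(4Dt) = (-3.07)²/(4 × 0.0100 × 146) = 1.614; exp(−1.614) = 0.1991.
C = 0.6200 × 0.1991 = 0.123 kg/m³.

0.123 kg/m³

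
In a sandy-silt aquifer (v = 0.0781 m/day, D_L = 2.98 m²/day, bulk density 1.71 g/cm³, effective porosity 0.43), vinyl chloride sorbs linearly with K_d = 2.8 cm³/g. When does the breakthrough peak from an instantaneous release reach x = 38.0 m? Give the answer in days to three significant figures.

Retardation factor R = 1 + ρ_b·K_d/n = 1 + 1.71 × 2.8/0.43 = 12.13.
Sorption retards both mechanisms: v_R = v/R = 0.006439 m/day, D_R = D/R = 0.2457 m²/day.
Peak time from v_R²t² + 2D_R t − x² = 0: t = (√(D_R² + v_R²x²) − D_R)/v_R².
√(D_R² + v_R²x²) = √(0.2457² + 0.006439² × 38.0²) = 0.3468; v_R² = 4.146e-05.
t = (0.3468 − 0.2457)/4.146e-05 = 2440 days.

2440 days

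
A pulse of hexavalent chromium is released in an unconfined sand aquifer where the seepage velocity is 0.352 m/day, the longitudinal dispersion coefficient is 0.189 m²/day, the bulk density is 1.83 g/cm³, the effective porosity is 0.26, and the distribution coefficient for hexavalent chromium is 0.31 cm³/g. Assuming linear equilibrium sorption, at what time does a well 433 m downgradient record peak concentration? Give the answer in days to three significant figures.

3910 days

Retardation factor R = 1 + ρ_b·K_d/n = 1 + 1.83 × 0.31/0.26 = 3.182.
Sorption retards both mechanisms: v_R = v/R = 0.1106 m/day, D_R = D/R = 0.05940 m²/day.
Peak time from v_R²t² + 2D_R t − x² = 0: t = (√(D_R² + v_R²x²) − D_R)/v_R².
√(D_R² + v_R²x²) = √(0.05940² + 0.1106² × 433²) = 47.89; v_R² = 0.01223.
t = (47.89 − 0.05940)/0.01223 = 3910 days.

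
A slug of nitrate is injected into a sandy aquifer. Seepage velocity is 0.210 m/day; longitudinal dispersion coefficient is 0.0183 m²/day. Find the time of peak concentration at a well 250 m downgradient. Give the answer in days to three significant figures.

1190 days

For the 1D instantaneous-source solution, setting ∂C/∂t = 0 at fixed x gives v²t² + 2Dt − x² = 0, so t = (√(D² + v²x²) − D)/v².
√(D² + v²x²) = √(0.0183² + 0.210² × 250²) = 52.50; v² = 0.0441.
t = (52.50 − 0.0183)/0.0441 = 1190 days (vs. the pure-advection estimate x/v = 1190 d).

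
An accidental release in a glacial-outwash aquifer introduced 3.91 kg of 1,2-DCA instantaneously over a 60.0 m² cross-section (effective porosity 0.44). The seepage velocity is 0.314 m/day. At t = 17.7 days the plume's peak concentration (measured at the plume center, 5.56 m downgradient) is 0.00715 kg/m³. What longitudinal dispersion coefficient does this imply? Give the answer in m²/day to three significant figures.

1.93 m²/day

At the plume center C_max = M/(n_e·A·√(4πDt)), so D = M²/(4πt·(n_e·A·C_max)²).
n_e·A·C_max = 0.44 × 60.0 × 0.00715 = 0.1888 kg/m.
D = 3.91²/(4π × 17.7 × 0.1888²) = 1.93 m²/day.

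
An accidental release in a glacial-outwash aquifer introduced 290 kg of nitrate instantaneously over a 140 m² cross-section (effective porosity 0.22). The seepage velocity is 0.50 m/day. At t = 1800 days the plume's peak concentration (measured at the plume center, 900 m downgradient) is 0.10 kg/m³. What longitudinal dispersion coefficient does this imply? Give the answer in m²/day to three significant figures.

0.392 m²/day

At the plume center C_max = M/(n_e·A·√(4πDt)), so D = M²/(4πt·(n_e·A·C_max)²).
n_e·A·C_max = 0.22 × 140 × 0.10 = 3.080 kg/m.
D = 290²/(4π × 1800 × 3.080²) = 0.392 m²/day.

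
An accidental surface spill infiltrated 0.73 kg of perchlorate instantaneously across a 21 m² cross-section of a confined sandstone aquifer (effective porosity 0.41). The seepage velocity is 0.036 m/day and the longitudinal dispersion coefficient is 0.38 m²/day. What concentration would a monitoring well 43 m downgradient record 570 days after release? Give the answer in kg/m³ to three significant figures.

For an instantaneous plane source, C(x,t) = M/(n_e·A·√(4πDt)) · exp(−(x−vt)²/(4Dt)), with n_e·A the pore (flow) area.
Plume center vt = 0.036 × 570 = 20.52 m, so the well at 43 m is 22.48 m downgradient of the peak.
√(4πDt) = 52.17 m, giving peak height M/(n_e·A·√(4πDt)) = 0.73/(0.41 × 21 × 52.17) = 0.001625 kg/m³.
(x−vt)²/(4Dt) = (22.48)²/(4 × 0.38 × 570) = 0.5833; exp(−0.5833) = 0.5581.
C = 0.001625 × 0.5581 = 0.000907 kg/m³.

0.000907 kg/m³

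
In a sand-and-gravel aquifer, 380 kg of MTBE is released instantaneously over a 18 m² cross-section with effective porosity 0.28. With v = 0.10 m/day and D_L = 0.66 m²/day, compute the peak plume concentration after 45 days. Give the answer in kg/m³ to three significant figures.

3.90 kg/m³

The peak of an instantaneous 1D plume sits at x = vt; there the Gaussian factor is 1 and C_max = M/(n_e·A·√(4πDt)), where n_e·A is the pore area the mass is dissolved in.
√(4πDt) = √(4π × 0.66 × 45) = 19.32 m, so C_max = 380/(0.28 × 18 × 19.32) = 3.90 kg/m³.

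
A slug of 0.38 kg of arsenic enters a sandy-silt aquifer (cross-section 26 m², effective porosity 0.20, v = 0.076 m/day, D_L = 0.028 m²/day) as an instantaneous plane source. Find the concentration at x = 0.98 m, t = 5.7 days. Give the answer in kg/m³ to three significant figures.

For an instantaneous plane source, C(x,t) = M/(n_e·A·√(4πDt)) · exp(−(x−vt)²/(4Dt)), with n_e·A the pore (flow) area.
Plume center vt = 0.076 × 5.7 = 0.4332 m, so the well at 0.98 m is 0.5468 m downgradient of the peak.
√(4πDt) = 1.416 m, giving peak height M/(n_e·A·√(4πDt)) = 0.38/(0.20 × 26 × 1.416) = 0.05161 kg/m³.
(x−vt)²/(4Dt) = (0.5468)²/(4 × 0.028 × 5.7) = 0.4683; exp(−0.4683) = 0.6261.
C = 0.05161 × 0.6261 = 0.0323 kg/m³.

0.0323 kg/m³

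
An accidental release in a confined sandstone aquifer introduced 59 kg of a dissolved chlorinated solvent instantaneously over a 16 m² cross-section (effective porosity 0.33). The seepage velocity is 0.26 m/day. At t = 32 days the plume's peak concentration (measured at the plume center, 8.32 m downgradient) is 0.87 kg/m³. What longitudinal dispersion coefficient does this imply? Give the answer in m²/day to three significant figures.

0.410 m²/day

At the plume center C_max = M/(n_e·A·√(4πDt)), so D = M²/(4πt·(n_e·A·C_max)²).
n_e·A·C_max = 0.33 × 16 × 0.87 = 4.594 kg/m.
D = 59²/(4π × 32 × 4.594²) = 0.410 m²/day.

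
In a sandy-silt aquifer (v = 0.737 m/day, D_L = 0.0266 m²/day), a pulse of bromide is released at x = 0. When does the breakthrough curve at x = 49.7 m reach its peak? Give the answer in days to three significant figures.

For the 1D instantaneous-source solution, setting ∂C/∂t = 0 at fixed x gives v²t² + 2Dt − x² = 0, so t = (√(D² + v²x²) − D)/v².
√(D² + v²x²) = √(0.0266² + 0.737² × 49.7²) = 36.63; v² = 0.543169.
t = (36.63 − 0.0266)/0.543169 = 67.4 days (vs. the pure-advection estimate x/v = 67.4 d).

67.4 days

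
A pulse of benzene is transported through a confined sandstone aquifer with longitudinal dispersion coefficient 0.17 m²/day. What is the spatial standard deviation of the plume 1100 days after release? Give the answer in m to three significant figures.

19.3 m

Dispersive spreading gives a Gaussian with σ² = 2Dt; advection only shifts the center.
σ = √(2 × 0.17 × 1100) = 19.3 m.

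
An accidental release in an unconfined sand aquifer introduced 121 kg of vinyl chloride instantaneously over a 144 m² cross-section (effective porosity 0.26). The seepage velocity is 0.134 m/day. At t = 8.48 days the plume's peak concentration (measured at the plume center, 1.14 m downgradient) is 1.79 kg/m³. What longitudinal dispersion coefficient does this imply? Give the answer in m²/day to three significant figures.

At the plume center C_max = M/(n_e·A·√(4πDt)), so D = M²/(4πt·(n_e·A·C_max)²).
n_e·A·C_max = 0.26 × 144 × 1.79 = 67.02 kg/m.
D = 121²/(4π × 8.48 × 67.02²) = 0.0306 m²/day.

0.0306 m²/day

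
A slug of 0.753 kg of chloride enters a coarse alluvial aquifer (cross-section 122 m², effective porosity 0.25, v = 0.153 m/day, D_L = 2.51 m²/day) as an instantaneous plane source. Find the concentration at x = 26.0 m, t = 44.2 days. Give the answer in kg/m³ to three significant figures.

For an instantaneous plane source, C(x,t) = M/(n_e·A·√(4πDt)) · exp(−(x−vt)²/(4Dt)), with n_e·A the pore (flow) area.
Plume center vt = 0.153 × 44.2 = 6.7626 m, so the well at 26.0 m is 19.2374 m downgradient of the peak.
√(4πDt) = 37.34 m, giving peak height M/(n_e·A·√(4πDt)) = 0.753/(0.25 × 122 × 37.34) = 0.0006612 kg/m³.
(x−vt)²/(4Dt) = (19.2374)²/(4 × 2.51 × 44.2) = 0.8339; exp(−0.8339) = 0.4344.
C = 0.0006612 × 0.4344 = 0.000287 kg/m³.

0.000287 kg/m³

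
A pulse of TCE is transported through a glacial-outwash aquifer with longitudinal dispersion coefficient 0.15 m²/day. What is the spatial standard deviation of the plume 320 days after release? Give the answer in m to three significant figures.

Dispersive spreading gives a Gaussian with σ² = 2Dt; advection only shifts the center.
σ = √(2 × 0.15 × 320) = 9.80 m.

9.80 m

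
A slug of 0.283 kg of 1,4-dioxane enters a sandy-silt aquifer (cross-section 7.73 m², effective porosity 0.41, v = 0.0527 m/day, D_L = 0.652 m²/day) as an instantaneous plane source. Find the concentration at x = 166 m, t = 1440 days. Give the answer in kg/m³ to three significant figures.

9.46e-05 kg/m³

For an instantaneous plane source, C(x,t) = M/(n_e·A·√(4πDt)) · exp(−(x−vt)²/(4Dt)), with n_e·A the pore (flow) area.
Plume center vt = 0.0527 × 1440 = 75.888 m, so the well at 166 m is 90.112 m downgradient of the peak.
√(4πDt) = 108.6 m, giving peak height M/(n_e·A·√(4πDt)) = 0.283/(0.41 × 7.73 × 108.6) = 0.0008222 kg/m³.
(x−vt)²/(4Dt) = (90.112)²/(4 × 0.652 × 1440) = 2.162; exp(−2.162) = 0.1151.
C = 0.0008222 × 0.1151 = 9.46e-05 kg/m³.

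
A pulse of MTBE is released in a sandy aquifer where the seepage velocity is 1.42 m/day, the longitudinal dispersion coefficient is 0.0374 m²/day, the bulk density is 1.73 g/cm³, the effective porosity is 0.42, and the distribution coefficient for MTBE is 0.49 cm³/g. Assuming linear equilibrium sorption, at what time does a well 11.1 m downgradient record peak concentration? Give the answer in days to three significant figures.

23.5 days

Retardation factor R = 1 + ρ_b·K_d/n = 1 + 1.73 × 0.49/0.42 = 3.018.
Sorption retards both mechanisms: v_R = v/R = 0.4705 m/day, D_R = D/R = 0.01239 m²/day.
Peak time from v_R²t² + 2D_R t − x² = 0: t = (√(D_R² + v_R²x²) − D_R)/v_R².
√(D_R² + v_R²x²) = √(0.01239² + 0.4705² × 11.1²) = 5.223; v_R² = 0.2214.
t = (5.223 − 0.01239)/0.2214 = 23.5 days.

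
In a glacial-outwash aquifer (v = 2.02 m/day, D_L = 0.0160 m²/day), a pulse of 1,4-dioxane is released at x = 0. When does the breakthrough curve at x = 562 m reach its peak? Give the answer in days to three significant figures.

278 days

For the 1D instantaneous-source solution, setting ∂C/∂t = 0 at fixed x gives v²t² + 2Dt − x² = 0, so t = (√(D² + v²x²) − D)/v².
√(D² + v²x²) = √(0.0160² + 2.02² × 562²) = 1135; v² = 4.0804.
t = (1135 − 0.0160)/4.0804 = 278 days (vs. the pure-advection estimate x/v = 278 d).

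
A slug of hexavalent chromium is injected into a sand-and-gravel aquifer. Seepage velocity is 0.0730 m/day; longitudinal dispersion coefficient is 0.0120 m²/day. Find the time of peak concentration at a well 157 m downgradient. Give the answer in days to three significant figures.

2150 days

For the 1D instantaneous-source solution, setting ∂C/∂t = 0 at fixed x gives v²t² + 2Dt − x² = 0, so t = (√(D² + v²x²) − D)/v².
√(D² + v²x²) = √(0.0120² + 0.0730² × 157²) = 11.46; v² = 0.005329.
t = (11.46 − 0.0120)/0.005329 = 2150 days (vs. the pure-advection estimate x/v = 2150 d).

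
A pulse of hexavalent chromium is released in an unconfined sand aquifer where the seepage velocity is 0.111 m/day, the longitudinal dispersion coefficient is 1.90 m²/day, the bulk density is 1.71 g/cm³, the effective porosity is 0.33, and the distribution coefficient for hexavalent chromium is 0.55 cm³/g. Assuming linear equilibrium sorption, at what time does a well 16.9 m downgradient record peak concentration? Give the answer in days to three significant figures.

241 days

Retardation factor R = 1 + ρ_b·K_d/n = 1 + 1.71 × 0.55/0.33 = 3.850.
Sorption retards both mechanisms: v_R = v/R = 0.02883 m/day, D_R = D/R = 0.4935 m²/day.
Peak time from v_R²t² + 2D_R t − x² = 0: t = (√(D_R² + v_R²x²) − D_R)/v_R².
√(D_R² + v_R²x²) = √(0.4935² + 0.02883² × 16.9²) = 0.6935; v_R² = 0.0008312.
t = (0.6935 − 0.4935)/0.0008312 = 241 days.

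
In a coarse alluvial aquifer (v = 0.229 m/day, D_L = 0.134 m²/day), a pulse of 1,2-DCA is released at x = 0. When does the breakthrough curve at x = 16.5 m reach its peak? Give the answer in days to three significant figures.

69.5 days

For the 1D instantaneous-source solution, setting ∂C/∂t = 0 at fixed x gives v²t² + 2Dt − x² = 0, so t = (√(D² + v²x²) − D)/v².
√(D² + v²x²) = √(0.134² + 0.229² × 16.5²) = 3.781; v² = 0.052441.
t = (3.781 − 0.134)/0.052441 = 69.5 days (vs. the pure-advection estimate x/v = 72.1 d).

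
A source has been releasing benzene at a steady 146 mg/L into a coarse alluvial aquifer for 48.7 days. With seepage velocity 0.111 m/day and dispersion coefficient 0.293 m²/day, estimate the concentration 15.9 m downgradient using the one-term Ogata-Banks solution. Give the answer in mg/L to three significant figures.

For a continuous step input, C/C₀ ≈ ½·erfc((x−vt)/(2√(Dt))).
vt = 0.111 × 48.7 = 5.4057 m and 2√(Dt) = 2√(0.293 × 48.7) = 7.555 m.
Argument (x−vt)/(2√(Dt)) = (15.9 − 5.4057)/7.555 = 1.389; ½·erfc(1.389) = 0.02475.
C = 146 × 0.02475 = 3.61 mg/L.

3.61 mg/L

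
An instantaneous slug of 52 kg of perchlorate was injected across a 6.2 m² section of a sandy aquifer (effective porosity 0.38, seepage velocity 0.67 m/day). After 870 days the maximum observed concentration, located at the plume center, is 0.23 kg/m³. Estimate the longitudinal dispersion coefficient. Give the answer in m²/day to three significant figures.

0.842 m²/day

At the plume center C_max = M/(n_e·A·√(4πDt)), so D = M²/(4πt·(n_e·A·C_max)²).
n_e·A·C_max = 0.38 × 6.2 × 0.23 = 0.5419 kg/m.
D = 52²/(4π × 870 × 0.5419²) = 0.842 m²/day.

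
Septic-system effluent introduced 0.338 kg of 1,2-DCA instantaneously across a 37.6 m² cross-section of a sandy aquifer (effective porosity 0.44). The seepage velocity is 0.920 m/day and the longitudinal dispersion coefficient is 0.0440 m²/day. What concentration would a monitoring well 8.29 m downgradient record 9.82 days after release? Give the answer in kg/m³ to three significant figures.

0.00636 kg/m³

For an instantaneous plane source, C(x,t) = M/(n_e·A·√(4πDt)) · exp(−(x−vt)²/(4Dt)), with n_e·A the pore (flow) area.
Plume center vt = 0.920 × 9.82 = 9.0344 m, so the well at 8.29 m is 0.7444 m upgradient of the peak.
√(4πDt) = 2.330 m, giving peak height M/(n_e·A·√(4πDt)) = 0.338/(0.44 × 37.6 × 2.330) = 0.008768 kg/m³.
(x−vt)²/(4Dt) = (-0.7444)²/(4 × 0.0440 × 9.82) = 0.3206; exp(−0.3206) = 0.7257.
C = 0.008768 × 0.7257 = 0.00636 kg/m³.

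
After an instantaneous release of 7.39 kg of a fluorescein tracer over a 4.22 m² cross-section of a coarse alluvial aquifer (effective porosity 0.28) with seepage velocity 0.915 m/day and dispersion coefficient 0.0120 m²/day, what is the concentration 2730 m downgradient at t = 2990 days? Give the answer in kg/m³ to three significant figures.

0.232 kg/m³

For an instantaneous plane source, C(x,t) = M/(n_e·A·√(4πDt)) · exp(−(x−vt)²/(4Dt)), with n_e·A the pore (flow) area.
Plume center vt = 0.915 × 2990 = 2735.85 m, so the well at 2730 m is 5.85 m upgradient of the peak.
√(4πDt) = 21.23 m, giving peak height M/(n_e·A·√(4πDt)) = 7.39/(0.28 × 4.22 × 21.23) = 0.2946 kg/m³.
(x−vt)²/(4Dt) = (-5.85)²/(4 × 0.0120 × 2990) = 0.2385; exp(−0.2385) = 0.7878.
C = 0.2946 × 0.7878 = 0.232 kg/m³.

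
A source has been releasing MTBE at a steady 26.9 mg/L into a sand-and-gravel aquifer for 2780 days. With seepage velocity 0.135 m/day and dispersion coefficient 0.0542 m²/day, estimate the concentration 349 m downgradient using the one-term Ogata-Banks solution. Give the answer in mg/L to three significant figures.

For a continuous step input, C/C₀ ≈ ½·erfc((x−vt)/(2√(Dt))).
vt = 0.135 × 2780 = 375.3 m and 2√(Dt) = 2√(0.0542 × 2780) = 24.55 m.
Argument (x−vt)/(2√(Dt)) = (349 − 375.3)/24.55 = -1.071; ½·erfc(-1.071) = 0.9351.
C = 26.9 × 0.9351 = 25.2 mg/L.

25.2 mg/L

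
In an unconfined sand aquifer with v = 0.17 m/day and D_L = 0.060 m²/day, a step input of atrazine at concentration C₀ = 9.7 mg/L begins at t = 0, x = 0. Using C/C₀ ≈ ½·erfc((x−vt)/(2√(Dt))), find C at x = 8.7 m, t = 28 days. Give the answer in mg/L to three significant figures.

For a continuous step input, C/C₀ ≈ ½·erfc((x−vt)/(2√(Dt))).
vt = 0.17 × 28 = 4.76 m and 2√(Dt) = 2√(0.060 × 28) = 2.592 m.
Argument (x−vt)/(2√(Dt)) = (8.7 − 4.76)/2.592 = 1.520; ½·erfc(1.520) = 0.01579.
C = 9.7 × 0.01579 = 0.153 mg/L.

0.153 mg/L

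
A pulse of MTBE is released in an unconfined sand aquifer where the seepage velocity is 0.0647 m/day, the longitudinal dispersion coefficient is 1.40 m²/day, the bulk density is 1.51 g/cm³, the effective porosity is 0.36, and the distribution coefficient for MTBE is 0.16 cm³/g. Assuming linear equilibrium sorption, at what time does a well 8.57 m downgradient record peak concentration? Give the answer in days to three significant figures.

42.2 days

Retardation factor R = 1 + ρ_b·K_d/n = 1 + 1.51 × 0.16/0.36 = 1.671.
Sorption retards both mechanisms: v_R = v/R = 0.03872 m/day, D_R = D/R = 0.8378 m²/day.
Peak time from v_R²t² + 2D_R t − x² = 0: t = (√(D_R² + v_R²x²) − D_R)/v_R².
√(D_R² + v_R²x²) = √(0.8378² + 0.03872² × 8.57²) = 0.9011; v_R² = 0.001499.
t = (0.9011 − 0.8378)/0.001499 = 42.2 days.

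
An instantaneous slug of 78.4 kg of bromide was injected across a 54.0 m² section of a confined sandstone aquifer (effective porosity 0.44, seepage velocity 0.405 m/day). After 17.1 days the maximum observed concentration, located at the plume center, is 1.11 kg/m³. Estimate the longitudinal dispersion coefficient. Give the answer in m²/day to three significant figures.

0.0411 m²/day

At the plume center C_max = M/(n_e·A·√(4πDt)), so D = M²/(4πt·(n_e·A·C_max)²).
n_e·A·C_max = 0.44 × 54.0 × 1.11 = 26.37 kg/m.
D = 78.4²/(4π × 17.1 × 26.37²) = 0.0411 m²/day.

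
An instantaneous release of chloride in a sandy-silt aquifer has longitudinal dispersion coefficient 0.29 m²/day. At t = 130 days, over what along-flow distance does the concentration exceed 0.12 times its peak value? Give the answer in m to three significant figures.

35.8 m

The plume is Gaussian with σ = √(2Dt) = √(2 × 0.29 × 130) = 8.683 m.
C/C_peak = exp(−Δx²/(2σ²)) = 0.12 ⇒ Δx = σ·√(−2 ln 0.12) = 8.683 × 2.059 = 17.88 m.
Width = 2Δx = 35.8 m.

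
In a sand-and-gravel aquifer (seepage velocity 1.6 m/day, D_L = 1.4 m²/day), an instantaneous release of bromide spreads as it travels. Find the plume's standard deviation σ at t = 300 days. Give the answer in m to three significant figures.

29.0 m

Dispersive spreading gives a Gaussian with σ² = 2Dt; advection only shifts the center.
σ = √(2 × 1.4 × 300) = 29.0 m.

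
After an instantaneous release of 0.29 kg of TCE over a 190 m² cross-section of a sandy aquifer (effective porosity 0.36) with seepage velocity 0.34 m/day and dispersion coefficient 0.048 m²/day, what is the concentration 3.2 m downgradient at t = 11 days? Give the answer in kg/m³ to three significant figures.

For an instantaneous plane source, C(x,t) = M/(n_e·A·√(4πDt)) · exp(−(x−vt)²/(4Dt)), with n_e·A the pore (flow) area.
Plume center vt = 0.34 × 11 = 3.74 m, so the well at 3.2 m is 0.54 m upgradient of the peak.
√(4πDt) = 2.576 m, giving peak height M/(n_e·A·√(4πDt)) = 0.29/(0.36 × 190 × 2.576) = 0.001646 kg/m³.
(x−vt)²/(4Dt) = (-0.54)²/(4 × 0.048 × 11) = 0.1381; exp(−0.1381) = 0.8710.
C = 0.001646 × 0.8710 = 0.00143 kg/m³.

0.00143 kg/m³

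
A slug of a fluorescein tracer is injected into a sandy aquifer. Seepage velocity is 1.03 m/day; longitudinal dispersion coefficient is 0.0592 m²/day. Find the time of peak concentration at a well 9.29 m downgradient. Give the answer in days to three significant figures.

For the 1D instantaneous-source solution, setting ∂C/∂t = 0 at fixed x gives v²t² + 2Dt − x² = 0, so t = (√(D² + v²x²) − D)/v².
√(D² + v²x²) = √(0.0592² + 1.03² × 9.29²) = 9.569; v² = 1.0609.
t = (9.569 − 0.0592)/1.0609 = 8.96 days (vs. the pure-advection estimate x/v = 9.02 d).

8.96 days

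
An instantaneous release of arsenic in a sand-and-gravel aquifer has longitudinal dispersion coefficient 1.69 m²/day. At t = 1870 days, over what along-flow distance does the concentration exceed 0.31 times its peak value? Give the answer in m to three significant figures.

The plume is Gaussian with σ = √(2Dt) = √(2 × 1.69 × 1870) = 79.50 m.
C/C_peak = exp(−Δx²/(2σ²)) = 0.31 ⇒ Δx = σ·√(−2 ln 0.31) = 79.50 × 1.530 = 121.6 m.
Width = 2Δx = 243 m.

243 m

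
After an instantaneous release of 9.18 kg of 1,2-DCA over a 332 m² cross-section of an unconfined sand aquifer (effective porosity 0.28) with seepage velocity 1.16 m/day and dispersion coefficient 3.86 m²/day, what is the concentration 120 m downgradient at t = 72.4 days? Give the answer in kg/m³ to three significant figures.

0.000522 kg/m³

For an instantaneous plane source, C(x,t) = M/(n_e·A·√(4πDt)) · exp(−(x−vt)²/(4Dt)), with n_e·A the pore (flow) area.
Plume center vt = 1.16 × 72.4 = 83.984 m, so the well at 120 m is 36.016 m downgradient of the peak.
√(4πDt) = 59.26 m, giving peak height M/(n_e·A·√(4πDt)) = 9.18/(0.28 × 332 × 59.26) = 0.001666 kg/m³.
(x−vt)²/(4Dt) = (36.016)²/(4 × 3.86 × 72.4) = 1.160; exp(−1.160) = 0.3135.
C = 0.001666 × 0.3135 = 0.000522 kg/m³.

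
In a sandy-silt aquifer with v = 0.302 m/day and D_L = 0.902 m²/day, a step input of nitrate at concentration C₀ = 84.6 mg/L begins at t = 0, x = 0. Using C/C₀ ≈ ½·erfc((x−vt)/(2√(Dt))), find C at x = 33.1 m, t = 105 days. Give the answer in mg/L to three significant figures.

38.9 mg/L

For a continuous step input, C/C₀ ≈ ½·erfc((x−vt)/(2√(Dt))).
vt = 0.302 × 105 = 31.71 m and 2√(Dt) = 2√(0.902 × 105) = 19.46 m.
Argument (x−vt)/(2√(Dt)) = (33.1 − 31.71)/19.46 = 0.07143; ½·erfc(0.07143) = 0.4598.
C = 84.6 × 0.4598 = 38.9 mg/L.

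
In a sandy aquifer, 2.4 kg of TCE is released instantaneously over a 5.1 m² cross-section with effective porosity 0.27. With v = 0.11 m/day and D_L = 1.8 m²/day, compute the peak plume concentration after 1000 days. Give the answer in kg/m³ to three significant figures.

0.0116 kg/m³

The peak of an instantaneous 1D plume sits at x = vt; there the Gaussian factor is 1 and C_max = M/(n_e·A·√(4πDt)), where n_e·A is the pore area the mass is dissolved in.
√(4πDt) = √(4π × 1.8 × 1000) = 150.4 m, so C_max = 2.4/(0.27 × 5.1 × 150.4) = 0.0116 kg/m³.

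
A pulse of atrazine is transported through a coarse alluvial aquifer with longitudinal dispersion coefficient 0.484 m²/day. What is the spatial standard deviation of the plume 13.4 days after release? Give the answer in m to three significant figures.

Dispersive spreading gives a Gaussian with σ² = 2Dt; advection only shifts the center.
σ = √(2 × 0.484 × 13.4) = 3.60 m.

3.60 m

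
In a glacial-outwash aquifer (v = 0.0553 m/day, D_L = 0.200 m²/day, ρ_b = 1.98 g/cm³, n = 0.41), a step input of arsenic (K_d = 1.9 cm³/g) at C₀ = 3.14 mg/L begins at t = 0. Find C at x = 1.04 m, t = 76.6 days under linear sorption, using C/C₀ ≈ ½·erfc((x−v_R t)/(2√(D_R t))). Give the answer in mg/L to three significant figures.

1.13 mg/L

Retardation factor R = 1 + ρ_b·K_d/n = 1 + 1.98 × 1.9/0.41 = 10.18.
Sorption retards both mechanisms: v_R = v/R = 0.005432 m/day, D_R = D/R = 0.01965 m²/day.
v_R·t = 0.005432 × 76.6 = 0.4160912 m; 2√(D_R t) = 2.454 m; argument = (1.04 − 0.4160912)/2.454 = 0.2542.
C = C₀ × ½·erfc(0.2542) = 3.14 × 0.3596 = 1.13 mg/L.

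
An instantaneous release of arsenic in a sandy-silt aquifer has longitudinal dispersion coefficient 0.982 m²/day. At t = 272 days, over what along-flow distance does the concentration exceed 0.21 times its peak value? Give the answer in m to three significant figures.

81.7 m

The plume is Gaussian with σ = √(2Dt) = √(2 × 0.982 × 272) = 23.11 m.
C/C_peak = exp(−Δx²/(2σ²)) = 0.21 ⇒ Δx = σ·√(−2 ln 0.21) = 23.11 × 1.767 = 40.84 m.
Width = 2Δx = 81.7 m.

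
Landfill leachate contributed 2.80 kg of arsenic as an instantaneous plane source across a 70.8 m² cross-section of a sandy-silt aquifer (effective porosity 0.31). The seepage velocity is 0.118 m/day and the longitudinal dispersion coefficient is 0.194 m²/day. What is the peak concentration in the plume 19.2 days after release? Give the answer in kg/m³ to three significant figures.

The peak of an instantaneous 1D plume sits at x = vt; there the Gaussian factor is 1 and C_max = M/(n_e·A·√(4πDt)), where n_e·A is the pore area the mass is dissolved in.
√(4πDt) = √(4π × 0.194 × 19.2) = 6.842 m, so C_max = 2.80/(0.31 × 70.8 × 6.842) = 0.0186 kg/m³.

0.0186 kg/m³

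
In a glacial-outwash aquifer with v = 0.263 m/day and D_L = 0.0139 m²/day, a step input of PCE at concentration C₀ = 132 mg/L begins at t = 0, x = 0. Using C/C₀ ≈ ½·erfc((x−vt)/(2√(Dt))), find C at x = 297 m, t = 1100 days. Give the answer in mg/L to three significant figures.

For a continuous step input, C/C₀ ≈ ½·erfc((x−vt)/(2√(Dt))).
vt = 0.263 × 1100 = 289.3 m and 2√(Dt) = 2√(0.0139 × 1100) = 7.820 m.
Argument (x−vt)/(2√(Dt)) = (297 − 289.3)/7.820 = 0.9847; ½·erfc(0.9847) = 0.08187.
C = 132 × 0.08187 = 10.8 mg/L.

10.8 mg/L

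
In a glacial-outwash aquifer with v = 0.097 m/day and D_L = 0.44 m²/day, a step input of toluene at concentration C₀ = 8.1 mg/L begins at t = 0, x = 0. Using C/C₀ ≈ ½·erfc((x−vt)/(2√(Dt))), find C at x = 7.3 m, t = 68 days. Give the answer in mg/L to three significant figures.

3.76 mg/L

For a continuous step input, C/C₀ ≈ ½·erfc((x−vt)/(2√(Dt))).
vt = 0.097 × 68 = 6.596 m and 2√(Dt) = 2√(0.44 × 68) = 10.94 m.
Argument (x−vt)/(2√(Dt)) = (7.3 − 6.596)/10.94 = 0.06435; ½·erfc(0.06435) = 0.4637.
C = 8.1 × 0.4637 = 3.76 mg/L.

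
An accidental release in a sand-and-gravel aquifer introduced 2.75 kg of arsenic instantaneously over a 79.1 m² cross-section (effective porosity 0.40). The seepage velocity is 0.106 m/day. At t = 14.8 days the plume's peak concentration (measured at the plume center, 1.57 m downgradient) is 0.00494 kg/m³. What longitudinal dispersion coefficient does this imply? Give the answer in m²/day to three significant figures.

1.66 m²/day

At the plume center C_max = M/(n_e·A·√(4πDt)), so D = M²/(4πt·(n_e·A·C_max)²).
n_e·A·C_max = 0.40 × 79.1 × 0.00494 = 0.1563 kg/m.
D = 2.75²/(4π × 14.8 × 0.1563²) = 1.66 m²/day.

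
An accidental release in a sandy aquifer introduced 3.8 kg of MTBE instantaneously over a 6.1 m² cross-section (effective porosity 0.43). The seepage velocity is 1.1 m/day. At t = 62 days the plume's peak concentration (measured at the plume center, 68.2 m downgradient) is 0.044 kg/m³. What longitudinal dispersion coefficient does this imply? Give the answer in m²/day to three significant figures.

At the plume center C_max = M/(n_e·A·√(4πDt)), so D = M²/(4πt·(n_e·A·C_max)²).
n_e·A·C_max = 0.43 × 6.1 × 0.044 = 0.1154 kg/m.
D = 3.8²/(4π × 62 × 0.1154²) = 1.39 m²/day.

1.39 m²/day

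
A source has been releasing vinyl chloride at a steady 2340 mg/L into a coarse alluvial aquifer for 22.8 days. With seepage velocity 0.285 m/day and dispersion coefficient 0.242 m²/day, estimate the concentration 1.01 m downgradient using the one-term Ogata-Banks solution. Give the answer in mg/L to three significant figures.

2220 mg/L

For a continuous step input, C/C₀ ≈ ½·erfc((x−vt)/(2√(Dt))).
vt = 0.285 × 22.8 = 6.498 m and 2√(Dt) = 2√(0.242 × 22.8) = 4.698 m.
Argument (x−vt)/(2√(Dt)) = (1.01 − 6.498)/4.698 = -1.168; ½·erfc(-1.168) = 0.9507.
C = 2340 × 0.9507 = 2220 mg/L.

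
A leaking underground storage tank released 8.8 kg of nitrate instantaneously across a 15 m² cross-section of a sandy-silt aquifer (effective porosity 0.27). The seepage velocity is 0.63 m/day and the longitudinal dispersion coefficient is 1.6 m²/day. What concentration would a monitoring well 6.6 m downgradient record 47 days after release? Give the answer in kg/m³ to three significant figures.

0.0122 kg/m³

For an instantaneous plane source, C(x,t) = M/(n_e·A·√(4πDt)) · exp(−(x−vt)²/(4Dt)), with n_e·A the pore (flow) area.
Plume center vt = 0.63 × 47 = 29.61 m, so the well at 6.6 m is 23.01 m upgradient of the peak.
√(4πDt) = 30.74 m, giving peak height M/(n_e·A·√(4πDt)) = 8.8/(0.27 × 15 × 30.74) = 0.07068 kg/m³.
(x−vt)²/(4Dt) = (-23.01)²/(4 × 1.6 × 47) = 1.760; exp(−1.760) = 0.1720.
C = 0.07068 × 0.1720 = 0.0122 kg/m³.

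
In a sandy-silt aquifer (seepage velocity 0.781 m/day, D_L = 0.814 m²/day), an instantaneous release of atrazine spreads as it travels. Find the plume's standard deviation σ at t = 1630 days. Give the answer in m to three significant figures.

Dispersive spreading gives a Gaussian with σ² = 2Dt; advection only shifts the center.
σ = √(2 × 0.814 × 1630) = 51.5 m.

51.5 m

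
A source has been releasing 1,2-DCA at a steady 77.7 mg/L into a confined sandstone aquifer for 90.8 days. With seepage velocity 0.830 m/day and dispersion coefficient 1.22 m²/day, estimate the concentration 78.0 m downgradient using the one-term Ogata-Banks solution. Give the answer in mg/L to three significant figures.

33.4 mg/L

For a continuous step input, C/C₀ ≈ ½·erfc((x−vt)/(2√(Dt))).
vt = 0.830 × 90.8 = 75.364 m and 2√(Dt) = 2√(1.22 × 90.8) = 21.05 m.
Argument (x−vt)/(2√(Dt)) = (78.0 − 75.364)/21.05 = 0.1252; ½·erfc(0.1252) = 0.4297.
C = 77.7 × 0.4297 = 33.4 mg/L.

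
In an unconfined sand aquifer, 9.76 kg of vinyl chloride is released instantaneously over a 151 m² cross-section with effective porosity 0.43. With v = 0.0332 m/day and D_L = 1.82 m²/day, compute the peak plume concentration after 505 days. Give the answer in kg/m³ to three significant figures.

The peak of an instantaneous 1D plume sits at x = vt; there the Gaussian factor is 1 and C_max = M/(n_e·A·√(4πDt)), where n_e·A is the pore area the mass is dissolved in.
√(4πDt) = √(4π × 1.82 × 505) = 107.5 m, so C_max = 9.76/(0.43 × 151 × 107.5) = 0.00140 kg/m³.

0.00140 kg/m³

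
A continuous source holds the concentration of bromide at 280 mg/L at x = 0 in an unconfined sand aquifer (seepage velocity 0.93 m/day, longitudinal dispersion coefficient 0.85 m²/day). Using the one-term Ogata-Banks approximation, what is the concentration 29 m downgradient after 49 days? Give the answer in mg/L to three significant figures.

For a continuous step input, C/C₀ ≈ ½·erfc((x−vt)/(2√(Dt))).
vt = 0.93 × 49 = 45.57 m and 2√(Dt) = 2√(0.85 × 49) = 12.91 m.
Argument (x−vt)/(2√(Dt)) = (29 − 45.57)/12.91 = -1.284; ½·erfc(-1.284) = 0.9653.
C = 280 × 0.9653 = 270 mg/L.

270 mg/L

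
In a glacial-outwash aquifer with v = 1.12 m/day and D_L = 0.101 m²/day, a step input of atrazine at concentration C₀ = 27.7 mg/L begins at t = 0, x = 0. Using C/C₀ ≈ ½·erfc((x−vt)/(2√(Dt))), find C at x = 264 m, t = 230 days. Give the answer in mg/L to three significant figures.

For a continuous step input, C/C₀ ≈ ½·erfc((x−vt)/(2√(Dt))).
vt = 1.12 × 230 = 257.6 m and 2√(Dt) = 2√(0.101 × 230) = 9.640 m.
Argument (x−vt)/(2√(Dt)) = (264 − 257.6)/9.640 = 0.6639; ½·erfc(0.6639) = 0.1739.
C = 27.7 × 0.1739 = 4.82 mg/L.

4.82 mg/L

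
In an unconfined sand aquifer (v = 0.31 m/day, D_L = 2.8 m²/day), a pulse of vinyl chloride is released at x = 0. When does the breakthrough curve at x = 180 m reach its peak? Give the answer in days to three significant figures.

For the 1D instantaneous-source solution, setting ∂C/∂t = 0 at fixed x gives v²t² + 2Dt − x² = 0, so t = (√(D² + v²x²) − D)/v².
√(D² + v²x²) = √(2.8² + 0.31² × 180²) = 55.87; v² = 0.0961.
t = (55.87 − 2.8)/0.0961 = 552 days (vs. the pure-advection estimate x/v = 581 d).

552 days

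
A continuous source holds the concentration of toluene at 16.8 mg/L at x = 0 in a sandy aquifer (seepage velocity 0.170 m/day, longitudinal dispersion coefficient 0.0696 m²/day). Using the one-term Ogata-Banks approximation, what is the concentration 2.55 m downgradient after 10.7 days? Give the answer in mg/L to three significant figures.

For a continuous step input, C/C₀ ≈ ½·erfc((x−vt)/(2√(Dt))).
vt = 0.170 × 10.7 = 1.819 m and 2√(Dt) = 2√(0.0696 × 10.7) = 1.726 m.
Argument (x−vt)/(2√(Dt)) = (2.55 − 1.819)/1.726 = 0.4235; ½·erfc(0.4235) = 0.2746.
C = 16.8 × 0.2746 = 4.61 mg/L.

4.61 mg/L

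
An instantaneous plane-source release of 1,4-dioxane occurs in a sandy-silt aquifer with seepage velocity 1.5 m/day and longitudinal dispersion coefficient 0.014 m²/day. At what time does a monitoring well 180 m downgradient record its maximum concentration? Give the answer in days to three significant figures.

120 days

For the 1D instantaneous-source solution, setting ∂C/∂t = 0 at fixed x gives v²t² + 2Dt − x² = 0, so t = (√(D² + v²x²) − D)/v².
√(D² + v²x²) = √(0.014² + 1.5² × 180²) = 270.0; v² = 2.25.
t = (270.0 − 0.014)/2.25 = 120 days (vs. the pure-advection estimate x/v = 120 d).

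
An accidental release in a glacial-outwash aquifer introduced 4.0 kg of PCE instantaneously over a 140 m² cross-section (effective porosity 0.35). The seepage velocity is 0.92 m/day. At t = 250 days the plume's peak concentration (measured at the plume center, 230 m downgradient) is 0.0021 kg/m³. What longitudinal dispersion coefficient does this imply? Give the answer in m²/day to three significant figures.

At the plume center C_max = M/(n_e·A·√(4πDt)), so D = M²/(4πt·(n_e·A·C_max)²).
n_e·A·C_max = 0.35 × 140 × 0.0021 = 0.1029 kg/m.
D = 4.0²/(4π × 250 × 0.1029²) = 0.481 m²/day.

0.481 m²/day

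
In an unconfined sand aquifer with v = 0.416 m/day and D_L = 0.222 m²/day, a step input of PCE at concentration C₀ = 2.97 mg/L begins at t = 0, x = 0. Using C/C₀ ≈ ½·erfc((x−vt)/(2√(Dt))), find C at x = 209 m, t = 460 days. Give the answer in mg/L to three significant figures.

For a continuous step input, C/C₀ ≈ ½·erfc((x−vt)/(2√(Dt))).
vt = 0.416 × 460 = 191.36 m and 2√(Dt) = 2√(0.222 × 460) = 20.21 m.
Argument (x−vt)/(2√(Dt)) = (209 − 191.36)/20.21 = 0.8728; ½·erfc(0.8728) = 0.1085.
C = 2.97 × 0.1085 = 0.322 mg/L.

0.322 mg/L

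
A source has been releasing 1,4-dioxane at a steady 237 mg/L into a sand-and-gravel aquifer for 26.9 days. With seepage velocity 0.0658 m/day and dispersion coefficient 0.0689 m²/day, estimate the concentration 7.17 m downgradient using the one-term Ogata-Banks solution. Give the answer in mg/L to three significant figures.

For a continuous step input, C/C₀ ≈ ½·erfc((x−vt)/(2√(Dt))).
vt = 0.0658 × 26.9 = 1.77002 m and 2√(Dt) = 2√(0.0689 × 26.9) = 2.723 m.
Argument (x−vt)/(2√(Dt)) = (7.17 − 1.77002)/2.723 = 1.983; ½·erfc(1.983) = 0.002521.
C = 237 × 0.002521 = 0.597 mg/L.

0.597 mg/L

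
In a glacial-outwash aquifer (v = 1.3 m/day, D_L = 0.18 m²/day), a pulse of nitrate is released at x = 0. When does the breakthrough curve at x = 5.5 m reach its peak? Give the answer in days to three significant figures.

4.13 days

For the 1D instantaneous-source solution, setting ∂C/∂t = 0 at fixed x gives v²t² + 2Dt − x² = 0, so t = (√(D² + v²x²) − D)/v².
√(D² + v²x²) = √(0.18² + 1.3² × 5.5²) = 7.152; v² = 1.69.
t = (7.152 − 0.18)/1.69 = 4.13 days (vs. the pure-advection estimate x/v = 4.23 d).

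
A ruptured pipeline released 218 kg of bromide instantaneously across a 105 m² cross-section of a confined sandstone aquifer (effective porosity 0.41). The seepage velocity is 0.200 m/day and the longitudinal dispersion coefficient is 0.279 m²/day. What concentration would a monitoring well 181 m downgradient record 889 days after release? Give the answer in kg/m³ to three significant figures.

For an instantaneous plane source, C(x,t) = M/(n_e·A·√(4πDt)) · exp(−(x−vt)²/(4Dt)), with n_e·A the pore (flow) area.
Plume center vt = 0.200 × 889 = 177.8 m, so the well at 181 m is 3.2 m downgradient of the peak.
√(4πDt) = 55.83 m, giving peak height M/(n_e·A·√(4πDt)) = 218/(0.41 × 105 × 55.83) = 0.09070 kg/m³.
(x−vt)²/(4Dt) = (3.2)²/(4 × 0.279 × 889) = 0.01032; exp(−0.01032) = 0.9897.
C = 0.09070 × 0.9897 = 0.0898 kg/m³.

0.0898 kg/m³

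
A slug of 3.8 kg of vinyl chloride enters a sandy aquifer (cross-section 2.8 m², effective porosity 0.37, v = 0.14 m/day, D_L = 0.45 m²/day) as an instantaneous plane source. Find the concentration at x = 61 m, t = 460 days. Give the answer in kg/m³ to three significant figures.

For an instantaneous plane source, C(x,t) = M/(n_e·A·√(4πDt)) · exp(−(x−vt)²/(4Dt)), with n_e·A the pore (flow) area.
Plume center vt = 0.14 × 460 = 64.4 m, so the well at 61 m is 3.4 m upgradient of the peak.
√(4πDt) = 51.00 m, giving peak height M/(n_e·A·√(4πDt)) = 3.8/(0.37 × 2.8 × 51.00) = 0.07192 kg/m³.
(x−vt)²/(4Dt) = (-3.4)²/(4 × 0.45 × 460) = 0.01396; exp(−0.01396) = 0.9861.
C = 0.07192 × 0.9861 = 0.0709 kg/m³.

0.0709 kg/m³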